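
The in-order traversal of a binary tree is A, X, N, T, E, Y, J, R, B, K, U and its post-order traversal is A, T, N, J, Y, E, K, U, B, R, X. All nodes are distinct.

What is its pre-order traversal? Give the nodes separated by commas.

The last element of post-order is the root; it splits in-order into left and right subtrees.
Root X: left subtree has 1 node {A}, right has 9 {N, T, E, Y, J, R, B, K, U}.
  Root R: left subtree has 5 nodes {N, T, E, Y, J}, right has 3 {B, K, U}.
    Root E: left subtree has 2 nodes {N, T}, right has 2 {Y, J}.
      Root N: left subtree has 0 nodes { }, right has 1 {T}.
      Root Y: left subtree has 0 nodes { }, right has 1 {J}.
    Root B: left subtree has 0 nodes { }, right has 2 {K, U}.
      Root U: left subtree has 1 node {K}, right has 0 { }.

X, A, R, E, N, T, Y, J, B, U, K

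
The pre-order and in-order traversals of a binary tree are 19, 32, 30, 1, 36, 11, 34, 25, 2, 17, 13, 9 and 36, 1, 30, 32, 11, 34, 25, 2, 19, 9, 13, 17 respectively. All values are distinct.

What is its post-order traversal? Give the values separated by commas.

36, 1, 30, 2, 25, 34, 11, 32, 9, 13, 17, 19

The first element of pre-order is the root; it splits in-order into left and right subtrees.
Root 19: left subtree has 8 nodes {36, 1, 30, 32, 11, 34, 25, 2}, right has 3 {9, 13, 17}.
  Root 32: left subtree has 3 nodes {36, 1, 30}, right has 4 {11, 34, 25, 2}.
    Root 30: left subtree has 2 nodes {36, 1}, right has 0 { }.
      Root 1: left subtree has 1 node {36}, right has 0 { }.
    Root 11: left subtree has 0 nodes { }, right has 3 {34, 25, 2}.
      Root 34: left subtree has 0 nodes { }, right has 2 {25, 2}.
        Root 25: left subtree has 0 nodes { }, right has 1 {2}.
  Root 17: left subtree has 2 nodes {9, 13}, right has 0 { }.
    Root 13: left subtree has 1 node {9}, right has 0 { }.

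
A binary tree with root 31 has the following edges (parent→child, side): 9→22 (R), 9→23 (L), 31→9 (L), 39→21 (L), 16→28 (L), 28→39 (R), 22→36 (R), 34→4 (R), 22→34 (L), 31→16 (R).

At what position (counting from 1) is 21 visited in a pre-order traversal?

11

Pre-order visits the node, then its left subtree, then its right subtree.
Visit 31.
At 31: go left to 9.
  Visit 9.
  At 9: go left to 23.
    23 is a leaf — visit 23.
  At 9: go right to 22.
    Visit 22.
    At 22: go left to 34.
      Visit 34.
      At 34: no left child.
      At 34: go right to 4.
        4 is a leaf — visit 4.
    At 22: go right to 36.
      36 is a leaf — visit 36.
At 31: go right to 16.
  Visit 16.
  At 16: go left to 28.
    Visit 28.
    At 28: no left child.
    At 28: go right to 39.
      Visit 39.
      At 39: go left to 21.
        21 is a leaf — visit 21.
      At 39: no right child.
  At 16: no right child.
Full pre-order sequence: 31, 9, 23, 22, 34, 4, 36, 16, 28, 39, 21.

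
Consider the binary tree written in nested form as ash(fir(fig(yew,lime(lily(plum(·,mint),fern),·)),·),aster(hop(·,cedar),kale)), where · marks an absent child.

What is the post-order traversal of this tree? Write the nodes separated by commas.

yew, mint, plum, fern, lily, lime, fig, fir, cedar, hop, kale, aster, ash

Post-order visits the left subtree, then the right subtree, then the node.
At ash: go left to fir.
  At fir: go left to fig.
    At fig: go left to yew.
      yew is a leaf — visit yew.
    At fig: go right to lime.
      At lime: go left to lily.
        At lily: go left to plum.
          At plum: no left child.
          At plum: go right to mint.
            mint is a leaf — visit mint.
          Visit plum.
        At lily: go right to fern.
          fern is a leaf — visit fern.
        Visit lily.
      At lime: no right child.
      Visit lime.
    Visit fig.
  At fir: no right child.
  Visit fir.
At ash: go right to aster.
  At aster: go left to hop.
    At hop: no left child.
    At hop: go right to cedar.
      cedar is a leaf — visit cedar.
    Visit hop.
  At aster: go right to kale.
    kale is a leaf — visit kale.
  Visit aster.
Visit ash.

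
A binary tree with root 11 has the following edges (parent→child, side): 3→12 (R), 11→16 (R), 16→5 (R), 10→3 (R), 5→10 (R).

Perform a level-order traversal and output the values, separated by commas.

11, 16, 5, 10, 3, 12

Level-order visits nodes level by level from the root, left to right within each level.
Level 0: 11
Level 1: 16
Level 2: 5
Level 3: 10
Level 4: 3
Level 5: 12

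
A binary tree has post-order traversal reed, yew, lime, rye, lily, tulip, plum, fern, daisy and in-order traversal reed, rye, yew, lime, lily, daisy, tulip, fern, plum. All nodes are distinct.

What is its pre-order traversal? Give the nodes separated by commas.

The last element of post-order is the root; it splits in-order into left and right subtrees.
Root daisy: left subtree has 5 nodes {reed, rye, yew, lime, lily}, right has 3 {tulip, fern, plum}.
  Root lily: left subtree has 4 nodes {reed, rye, yew, lime}, right has 0 { }.
    Root rye: left subtree has 1 node {reed}, right has 2 {yew, lime}.
      Root lime: left subtree has 1 node {yew}, right has 0 { }.
  Root fern: left subtree has 1 node {tulip}, right has 1 {plum}.

daisy, lily, rye, reed, lime, yew, fern, tulip, plum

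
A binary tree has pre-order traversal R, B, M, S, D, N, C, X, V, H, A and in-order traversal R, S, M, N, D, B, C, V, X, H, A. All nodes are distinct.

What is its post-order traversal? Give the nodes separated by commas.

The first element of pre-order is the root; it splits in-order into left and right subtrees.
Root R: left subtree has 0 nodes { }, right has 10 {S, M, N, D, B, C, V, X, H, A}.
  Root B: left subtree has 4 nodes {S, M, N, D}, right has 5 {C, V, X, H, A}.
    Root M: left subtree has 1 node {S}, right has 2 {N, D}.
      Root D: left subtree has 1 node {N}, right has 0 { }.
    Root C: left subtree has 0 nodes { }, right has 4 {V, X, H, A}.
      Root X: left subtree has 1 node {V}, right has 2 {H, A}.
        Root H: left subtree has 0 nodes { }, right has 1 {A}.

S, N, D, M, V, A, H, X, C, B, R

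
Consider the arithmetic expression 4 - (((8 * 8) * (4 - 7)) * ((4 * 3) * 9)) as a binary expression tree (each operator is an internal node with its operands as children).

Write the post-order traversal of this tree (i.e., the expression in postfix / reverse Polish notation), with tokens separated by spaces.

Post-order on an expression tree gives postfix notation: for each operator, emit left operand, right operand, then the operator.

4 8 8 * 4 7 - * 4 3 * 9 * * -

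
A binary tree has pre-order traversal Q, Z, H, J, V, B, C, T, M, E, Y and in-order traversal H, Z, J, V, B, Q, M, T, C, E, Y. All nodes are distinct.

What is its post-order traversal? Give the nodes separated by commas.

H, B, V, J, Z, M, T, Y, E, C, Q

The first element of pre-order is the root; it splits in-order into left and right subtrees.
Root Q: left subtree has 5 nodes {H, Z, J, V, B}, right has 5 {M, T, C, E, Y}.
  Root Z: left subtree has 1 node {H}, right has 3 {J, V, B}.
    Root J: left subtree has 0 nodes { }, right has 2 {V, B}.
      Root V: left subtree has 0 nodes { }, right has 1 {B}.
  Root C: left subtree has 2 nodes {M, T}, right has 2 {E, Y}.
    Root T: left subtree has 1 node {M}, right has 0 { }.
    Root E: left subtree has 0 nodes { }, right has 1 {Y}.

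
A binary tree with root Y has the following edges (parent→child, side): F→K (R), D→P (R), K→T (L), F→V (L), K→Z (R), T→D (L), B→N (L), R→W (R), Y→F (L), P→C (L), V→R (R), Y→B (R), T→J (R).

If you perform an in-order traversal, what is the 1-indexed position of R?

In-order visits the left subtree, then the node, then the right subtree.
At Y: go left to F.
  At F: go left to V.
    At V: no left child.
    Visit V.
    At V: go right to R.
      At R: no left child.
      Visit R.
      At R: go right to W.
        W is a leaf — visit W.
  Visit F.
  At F: go right to K.
    At K: go left to T.
      At T: go left to D.
        At D: no left child.
        Visit D.
        At D: go right to P.
          At P: go left to C.
            C is a leaf — visit C.
          Visit P.
          At P: no right child.
      Visit T.
      At T: go right to J.
        J is a leaf — visit J.
    Visit K.
    At K: go right to Z.
      Z is a leaf — visit Z.
Visit Y.
At Y: go right to B.
  At B: go left to N.
    N is a leaf — visit N.
  Visit B.
  At B: no right child.
Full in-order sequence: V, R, W, F, D, C, P, T, J, K, Z, Y, N, B.

2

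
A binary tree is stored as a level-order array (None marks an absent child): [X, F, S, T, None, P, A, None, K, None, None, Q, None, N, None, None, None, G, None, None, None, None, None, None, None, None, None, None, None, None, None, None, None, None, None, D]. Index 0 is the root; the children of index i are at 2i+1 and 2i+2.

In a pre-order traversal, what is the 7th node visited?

Pre-order visits the node, then its left subtree, then its right subtree.
Visit X.
At X: go left to F.
  Visit F.
  At F: go left to T.
    Visit T.
    At T: no left child.
    At T: go right to K.
      Visit K.
      At K: go left to G.
        Visit G.
        At G: go left to D.
          D is a leaf — visit D.
        At G: no right child.
      At K: no right child.
  At F: no right child.
At X: go right to S.
  Visit S.
  At S: go left to P.
    Visit P.
    At P: go left to Q.
      Q is a leaf — visit Q.
    At P: no right child.
  At S: go right to A.
    Visit A.
    At A: go left to N.
      N is a leaf — visit N.
    At A: no right child.
Full pre-order sequence: X, F, T, K, G, D, S, P, Q, A, N.

S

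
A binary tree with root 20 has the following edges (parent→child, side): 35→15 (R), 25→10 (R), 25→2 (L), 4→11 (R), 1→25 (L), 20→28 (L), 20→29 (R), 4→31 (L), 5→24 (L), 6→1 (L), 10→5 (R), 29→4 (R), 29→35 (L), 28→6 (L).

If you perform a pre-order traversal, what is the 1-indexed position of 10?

7

Pre-order visits the node, then its left subtree, then its right subtree.
Visit 20.
At 20: go left to 28.
  Visit 28.
  At 28: go left to 6.
    Visit 6.
    At 6: go left to 1.
      Visit 1.
      At 1: go left to 25.
        Visit 25.
        At 25: go left to 2.
          2 is a leaf — visit 2.
        At 25: go right to 10.
          Visit 10.
          At 10: no left child.
          At 10: go right to 5.
            Visit 5.
            At 5: go left to 24.
              24 is a leaf — visit 24.
            At 5: no right child.
      At 1: no right child.
    At 6: no right child.
  At 28: no right child.
At 20: go right to 29.
  Visit 29.
  At 29: go left to 35.
    Visit 35.
    At 35: no left child.
    At 35: go right to 15.
      15 is a leaf — visit 15.
  At 29: go right to 4.
    Visit 4.
    At 4: go left to 31.
      31 is a leaf — visit 31.
    At 4: go right to 11.
      11 is a leaf — visit 11.
Full pre-order sequence: 20, 28, 6, 1, 25, 2, 10, 5, 24, 29, 35, 15, 4, 31, 11.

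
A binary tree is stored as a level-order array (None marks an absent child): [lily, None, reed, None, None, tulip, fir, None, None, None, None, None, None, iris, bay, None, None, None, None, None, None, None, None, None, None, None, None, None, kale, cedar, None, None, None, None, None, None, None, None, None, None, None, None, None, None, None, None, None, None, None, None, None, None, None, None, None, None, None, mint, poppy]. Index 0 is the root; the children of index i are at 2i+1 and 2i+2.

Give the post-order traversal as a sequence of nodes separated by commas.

tulip, mint, poppy, kale, iris, cedar, bay, fir, reed, lily

Post-order visits the left subtree, then the right subtree, then the node.
At lily: no left child.
At lily: go right to reed.
  At reed: go left to tulip.
    tulip is a leaf — visit tulip.
  At reed: go right to fir.
    At fir: go left to iris.
      At iris: no left child.
      At iris: go right to kale.
        At kale: go left to mint.
          mint is a leaf — visit mint.
        At kale: go right to poppy.
          poppy is a leaf — visit poppy.
        Visit kale.
      Visit iris.
    At fir: go right to bay.
      At bay: go left to cedar.
        cedar is a leaf — visit cedar.
      At bay: no right child.
      Visit bay.
    Visit fir.
  Visit reed.
Visit lily.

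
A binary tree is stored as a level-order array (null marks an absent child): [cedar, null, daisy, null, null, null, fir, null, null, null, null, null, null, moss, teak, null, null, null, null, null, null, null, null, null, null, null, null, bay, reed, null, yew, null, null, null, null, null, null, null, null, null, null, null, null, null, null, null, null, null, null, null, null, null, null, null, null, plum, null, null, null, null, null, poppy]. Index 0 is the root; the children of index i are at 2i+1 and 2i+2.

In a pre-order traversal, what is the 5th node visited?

Pre-order visits the node, then its left subtree, then its right subtree.
Visit cedar.
At cedar: no left child.
At cedar: go right to daisy.
  Visit daisy.
  At daisy: no left child.
  At daisy: go right to fir.
    Visit fir.
    At fir: go left to moss.
      Visit moss.
      At moss: go left to bay.
        Visit bay.
        At bay: go left to plum.
          plum is a leaf — visit plum.
        At bay: no right child.
      At moss: go right to reed.
        reed is a leaf — visit reed.
    At fir: go right to teak.
      Visit teak.
      At teak: no left child.
      At teak: go right to yew.
        Visit yew.
        At yew: go left to poppy.
          poppy is a leaf — visit poppy.
        At yew: no right child.
Full pre-order sequence: cedar, daisy, fir, moss, bay, plum, reed, teak, yew, poppy.

bay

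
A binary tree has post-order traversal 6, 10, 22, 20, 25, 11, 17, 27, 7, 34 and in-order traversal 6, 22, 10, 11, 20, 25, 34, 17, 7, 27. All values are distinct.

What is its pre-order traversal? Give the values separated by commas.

The last element of post-order is the root; it splits in-order into left and right subtrees.
Root 34: left subtree has 6 nodes {6, 22, 10, 11, 20, 25}, right has 3 {17, 7, 27}.
  Root 11: left subtree has 3 nodes {6, 22, 10}, right has 2 {20, 25}.
    Root 22: left subtree has 1 node {6}, right has 1 {10}.
    Root 25: left subtree has 1 node {20}, right has 0 { }.
  Root 7: left subtree has 1 node {17}, right has 1 {27}.

34, 11, 22, 6, 10, 25, 20, 7, 17, 27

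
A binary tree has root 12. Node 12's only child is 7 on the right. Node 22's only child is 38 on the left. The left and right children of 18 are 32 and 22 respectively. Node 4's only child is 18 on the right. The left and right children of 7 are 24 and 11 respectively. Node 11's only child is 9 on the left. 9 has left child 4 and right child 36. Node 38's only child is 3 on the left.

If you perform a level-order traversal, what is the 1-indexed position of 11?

Level-order visits nodes level by level from the root, left to right within each level.
Level 0: 12
Level 1: 7
Level 2: 24, 11
Level 3: 9
Level 4: 4, 36
Level 5: 18
Level 6: 32, 22
Level 7: 38
Level 8: 3
Full level-order sequence: 12, 7, 24, 11, 9, 4, 36, 18, 32, 22, 38, 3.

4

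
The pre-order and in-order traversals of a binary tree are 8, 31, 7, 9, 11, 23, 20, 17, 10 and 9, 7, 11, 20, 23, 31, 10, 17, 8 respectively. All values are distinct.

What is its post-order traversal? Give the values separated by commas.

The first element of pre-order is the root; it splits in-order into left and right subtrees.
Root 8: left subtree has 8 nodes {9, 7, 11, 20, 23, 31, 10, 17}, right has 0 { }.
  Root 31: left subtree has 5 nodes {9, 7, 11, 20, 23}, right has 2 {10, 17}.
    Root 7: left subtree has 1 node {9}, right has 3 {11, 20, 23}.
      Root 11: left subtree has 0 nodes { }, right has 2 {20, 23}.
        Root 23: left subtree has 1 node {20}, right has 0 { }.
    Root 17: left subtree has 1 node {10}, right has 0 { }.

9, 20, 23, 11, 7, 10, 17, 31, 8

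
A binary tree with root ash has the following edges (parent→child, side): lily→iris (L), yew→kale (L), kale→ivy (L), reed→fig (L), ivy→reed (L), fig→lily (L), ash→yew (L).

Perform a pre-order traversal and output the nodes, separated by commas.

ash, yew, kale, ivy, reed, fig, lily, iris

Pre-order visits the node, then its left subtree, then its right subtree.
Visit ash.
At ash: go left to yew.
  Visit yew.
  At yew: go left to kale.
    Visit kale.
    At kale: go left to ivy.
      Visit ivy.
      At ivy: go left to reed.
        Visit reed.
        At reed: go left to fig.
          Visit fig.
          At fig: go left to lily.
            Visit lily.
            At lily: go left to iris.
              iris is a leaf — visit iris.
            At lily: no right child.
          At fig: no right child.
        At reed: no right child.
      At ivy: no right child.
    At kale: no right child.
  At yew: no right child.
At ash: no right child.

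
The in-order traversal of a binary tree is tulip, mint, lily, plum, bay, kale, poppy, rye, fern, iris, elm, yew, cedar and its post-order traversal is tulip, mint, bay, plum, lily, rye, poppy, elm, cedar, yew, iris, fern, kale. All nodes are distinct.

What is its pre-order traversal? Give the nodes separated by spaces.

kale lily mint tulip plum bay fern poppy rye iris yew elm cedar

The last element of post-order is the root; it splits in-order into left and right subtrees.
Root kale: left subtree has 5 nodes {tulip, mint, lily, plum, bay}, right has 7 {poppy, rye, fern, iris, elm, yew, cedar}.
  Root lily: left subtree has 2 nodes {tulip, mint}, right has 2 {plum, bay}.
    Root mint: left subtree has 1 node {tulip}, right has 0 { }.
    Root plum: left subtree has 0 nodes { }, right has 1 {bay}.
  Root fern: left subtree has 2 nodes {poppy, rye}, right has 4 {iris, elm, yew, cedar}.
    Root poppy: left subtree has 0 nodes { }, right has 1 {rye}.
    Root iris: left subtree has 0 nodes { }, right has 3 {elm, yew, cedar}.
      Root yew: left subtree has 1 node {elm}, right has 1 {cedar}.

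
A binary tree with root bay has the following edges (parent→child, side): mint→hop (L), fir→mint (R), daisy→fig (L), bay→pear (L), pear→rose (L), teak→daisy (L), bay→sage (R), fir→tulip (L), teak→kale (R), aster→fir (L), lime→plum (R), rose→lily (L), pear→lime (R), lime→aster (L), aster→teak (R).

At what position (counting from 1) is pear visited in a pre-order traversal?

2

Pre-order visits the node, then its left subtree, then its right subtree.
Visit bay.
At bay: go left to pear.
  Visit pear.
  At pear: go left to rose.
    Visit rose.
    At rose: go left to lily.
      lily is a leaf — visit lily.
    At rose: no right child.
  At pear: go right to lime.
    Visit lime.
    At lime: go left to aster.
      Visit aster.
      At aster: go left to fir.
        Visit fir.
        At fir: go left to tulip.
          tulip is a leaf — visit tulip.
        At fir: go right to mint.
          Visit mint.
          At mint: go left to hop.
            hop is a leaf — visit hop.
          At mint: no right child.
      At aster: go right to teak.
        Visit teak.
        At teak: go left to daisy.
          Visit daisy.
          At daisy: go left to fig.
            fig is a leaf — visit fig.
          At daisy: no right child.
        At teak: go right to kale.
          kale is a leaf — visit kale.
    At lime: go right to plum.
      plum is a leaf — visit plum.
At bay: go right to sage.
  sage is a leaf — visit sage.
Full pre-order sequence: bay, pear, rose, lily, lime, aster, fir, tulip, mint, hop, teak, daisy, fig, kale, plum, sage.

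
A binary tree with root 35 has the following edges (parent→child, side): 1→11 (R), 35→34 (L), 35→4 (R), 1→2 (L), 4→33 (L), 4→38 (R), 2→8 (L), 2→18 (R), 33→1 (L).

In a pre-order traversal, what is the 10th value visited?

Pre-order visits the node, then its left subtree, then its right subtree.
Visit 35.
At 35: go left to 34.
  34 is a leaf — visit 34.
At 35: go right to 4.
  Visit 4.
  At 4: go left to 33.
    Visit 33.
    At 33: go left to 1.
      Visit 1.
      At 1: go left to 2.
        Visit 2.
        At 2: go left to 8.
          8 is a leaf — visit 8.
        At 2: go right to 18.
          18 is a leaf — visit 18.
      At 1: go right to 11.
        11 is a leaf — visit 11.
    At 33: no right child.
  At 4: go right to 38.
    38 is a leaf — visit 38.
Full pre-order sequence: 35, 34, 4, 33, 1, 2, 8, 18, 11, 38.

38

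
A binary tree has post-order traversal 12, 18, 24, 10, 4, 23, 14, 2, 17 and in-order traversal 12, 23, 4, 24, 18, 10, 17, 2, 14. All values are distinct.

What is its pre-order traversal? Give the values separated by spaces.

The last element of post-order is the root; it splits in-order into left and right subtrees.
Root 17: left subtree has 6 nodes {12, 23, 4, 24, 18, 10}, right has 2 {2, 14}.
  Root 23: left subtree has 1 node {12}, right has 4 {4, 24, 18, 10}.
    Root 4: left subtree has 0 nodes { }, right has 3 {24, 18, 10}.
      Root 10: left subtree has 2 nodes {24, 18}, right has 0 { }.
        Root 24: left subtree has 0 nodes { }, right has 1 {18}.
  Root 2: left subtree has 0 nodes { }, right has 1 {14}.

17 23 12 4 10 24 18 2 14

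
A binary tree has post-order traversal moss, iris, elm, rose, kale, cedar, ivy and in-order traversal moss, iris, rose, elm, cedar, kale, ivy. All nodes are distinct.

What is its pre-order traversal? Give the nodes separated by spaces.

The last element of post-order is the root; it splits in-order into left and right subtrees.
Root ivy: left subtree has 6 nodes {moss, iris, rose, elm, cedar, kale}, right has 0 { }.
  Root cedar: left subtree has 4 nodes {moss, iris, rose, elm}, right has 1 {kale}.
    Root rose: left subtree has 2 nodes {moss, iris}, right has 1 {elm}.
      Root iris: left subtree has 1 node {moss}, right has 0 { }.

ivy cedar rose iris moss elm kale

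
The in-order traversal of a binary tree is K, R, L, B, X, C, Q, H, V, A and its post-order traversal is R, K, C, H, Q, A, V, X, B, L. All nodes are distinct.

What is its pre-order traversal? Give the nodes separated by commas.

The last element of post-order is the root; it splits in-order into left and right subtrees.
Root L: left subtree has 2 nodes {K, R}, right has 7 {B, X, C, Q, H, V, A}.
  Root K: left subtree has 0 nodes { }, right has 1 {R}.
  Root B: left subtree has 0 nodes { }, right has 6 {X, C, Q, H, V, A}.
    Root X: left subtree has 0 nodes { }, right has 5 {C, Q, H, V, A}.
      Root V: left subtree has 3 nodes {C, Q, H}, right has 1 {A}.
        Root Q: left subtree has 1 node {C}, right has 1 {H}.

L, K, R, B, X, V, Q, C, H, A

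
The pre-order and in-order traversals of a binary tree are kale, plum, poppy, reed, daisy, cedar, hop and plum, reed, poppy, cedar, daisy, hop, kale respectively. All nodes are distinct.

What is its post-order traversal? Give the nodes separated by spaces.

The first element of pre-order is the root; it splits in-order into left and right subtrees.
Root kale: left subtree has 6 nodes {plum, reed, poppy, cedar, daisy, hop}, right has 0 { }.
  Root plum: left subtree has 0 nodes { }, right has 5 {reed, poppy, cedar, daisy, hop}.
    Root poppy: left subtree has 1 node {reed}, right has 3 {cedar, daisy, hop}.
      Root daisy: left subtree has 1 node {cedar}, right has 1 {hop}.

reed cedar hop daisy poppy plum kale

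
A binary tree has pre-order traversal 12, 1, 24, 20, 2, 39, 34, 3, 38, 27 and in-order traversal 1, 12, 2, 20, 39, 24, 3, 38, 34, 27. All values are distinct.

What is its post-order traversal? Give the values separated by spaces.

The first element of pre-order is the root; it splits in-order into left and right subtrees.
Root 12: left subtree has 1 node {1}, right has 8 {2, 20, 39, 24, 3, 38, 34, 27}.
  Root 24: left subtree has 3 nodes {2, 20, 39}, right has 4 {3, 38, 34, 27}.
    Root 20: left subtree has 1 node {2}, right has 1 {39}.
    Root 34: left subtree has 2 nodes {3, 38}, right has 1 {27}.
      Root 3: left subtree has 0 nodes { }, right has 1 {38}.

1 2 39 20 38 3 27 34 24 12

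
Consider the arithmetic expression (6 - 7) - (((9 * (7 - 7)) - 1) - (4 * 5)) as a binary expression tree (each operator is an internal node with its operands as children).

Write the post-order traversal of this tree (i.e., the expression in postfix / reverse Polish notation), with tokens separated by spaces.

6 7 - 9 7 7 - * 1 - 4 5 * - -

Post-order on an expression tree gives postfix notation: for each operator, emit left operand, right operand, then the operator.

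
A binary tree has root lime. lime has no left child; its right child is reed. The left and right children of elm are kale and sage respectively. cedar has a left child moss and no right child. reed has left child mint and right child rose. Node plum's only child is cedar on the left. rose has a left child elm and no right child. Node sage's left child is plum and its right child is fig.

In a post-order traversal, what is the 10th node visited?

Post-order visits the left subtree, then the right subtree, then the node.
At lime: no left child.
At lime: go right to reed.
  At reed: go left to mint.
    mint is a leaf — visit mint.
  At reed: go right to rose.
    At rose: go left to elm.
      At elm: go left to kale.
        kale is a leaf — visit kale.
      At elm: go right to sage.
        At sage: go left to plum.
          At plum: go left to cedar.
            At cedar: go left to moss.
              moss is a leaf — visit moss.
            At cedar: no right child.
            Visit cedar.
          At plum: no right child.
          Visit plum.
        At sage: go right to fig.
          fig is a leaf — visit fig.
        Visit sage.
      Visit elm.
    At rose: no right child.
    Visit rose.
  Visit reed.
Visit lime.
Full post-order sequence: mint, kale, moss, cedar, plum, fig, sage, elm, rose, reed, lime.

reed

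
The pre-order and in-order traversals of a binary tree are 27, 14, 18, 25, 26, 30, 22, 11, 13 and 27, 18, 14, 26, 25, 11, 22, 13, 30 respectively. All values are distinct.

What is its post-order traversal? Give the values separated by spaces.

18 26 11 13 22 30 25 14 27

The first element of pre-order is the root; it splits in-order into left and right subtrees.
Root 27: left subtree has 0 nodes { }, right has 8 {18, 14, 26, 25, 11, 22, 13, 30}.
  Root 14: left subtree has 1 node {18}, right has 6 {26, 25, 11, 22, 13, 30}.
    Root 25: left subtree has 1 node {26}, right has 4 {11, 22, 13, 30}.
      Root 30: left subtree has 3 nodes {11, 22, 13}, right has 0 { }.
        Root 22: left subtree has 1 node {11}, right has 1 {13}.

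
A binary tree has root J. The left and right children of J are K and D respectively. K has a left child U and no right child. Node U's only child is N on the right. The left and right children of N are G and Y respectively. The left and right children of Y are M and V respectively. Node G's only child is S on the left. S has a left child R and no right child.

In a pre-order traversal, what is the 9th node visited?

Pre-order visits the node, then its left subtree, then its right subtree.
Visit J.
At J: go left to K.
  Visit K.
  At K: go left to U.
    Visit U.
    At U: no left child.
    At U: go right to N.
      Visit N.
      At N: go left to G.
        Visit G.
        At G: go left to S.
          Visit S.
          At S: go left to R.
            R is a leaf — visit R.
          At S: no right child.
        At G: no right child.
      At N: go right to Y.
        Visit Y.
        At Y: go left to M.
          M is a leaf — visit M.
        At Y: go right to V.
          V is a leaf — visit V.
  At K: no right child.
At J: go right to D.
  D is a leaf — visit D.
Full pre-order sequence: J, K, U, N, G, S, R, Y, M, V, D.

M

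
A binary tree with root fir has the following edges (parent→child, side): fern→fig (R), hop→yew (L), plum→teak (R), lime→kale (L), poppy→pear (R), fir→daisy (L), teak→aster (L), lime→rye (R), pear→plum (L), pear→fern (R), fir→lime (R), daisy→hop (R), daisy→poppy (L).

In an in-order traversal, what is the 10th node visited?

hop

In-order visits the left subtree, then the node, then the right subtree.
At fir: go left to daisy.
  At daisy: go left to poppy.
    At poppy: no left child.
    Visit poppy.
    At poppy: go right to pear.
      At pear: go left to plum.
        At plum: no left child.
        Visit plum.
        At plum: go right to teak.
          At teak: go left to aster.
            aster is a leaf — visit aster.
          Visit teak.
          At teak: no right child.
      Visit pear.
      At pear: go right to fern.
        At fern: no left child.
        Visit fern.
        At fern: go right to fig.
          fig is a leaf — visit fig.
  Visit daisy.
  At daisy: go right to hop.
    At hop: go left to yew.
      yew is a leaf — visit yew.
    Visit hop.
    At hop: no right child.
Visit fir.
At fir: go right to lime.
  At lime: go left to kale.
    kale is a leaf — visit kale.
  Visit lime.
  At lime: go right to rye.
    rye is a leaf — visit rye.
Full in-order sequence: poppy, plum, aster, teak, pear, fern, fig, daisy, yew, hop, fir, kale, lime, rye.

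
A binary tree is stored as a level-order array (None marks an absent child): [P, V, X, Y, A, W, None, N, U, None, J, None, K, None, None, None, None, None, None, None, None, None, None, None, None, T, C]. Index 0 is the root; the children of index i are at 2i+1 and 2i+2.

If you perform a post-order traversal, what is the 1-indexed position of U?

2

Post-order visits the left subtree, then the right subtree, then the node.
At P: go left to V.
  At V: go left to Y.
    At Y: go left to N.
      N is a leaf — visit N.
    At Y: go right to U.
      U is a leaf — visit U.
    Visit Y.
  At V: go right to A.
    At A: no left child.
    At A: go right to J.
      J is a leaf — visit J.
    Visit A.
  Visit V.
At P: go right to X.
  At X: go left to W.
    At W: no left child.
    At W: go right to K.
      At K: go left to T.
        T is a leaf — visit T.
      At K: go right to C.
        C is a leaf — visit C.
      Visit K.
    Visit W.
  At X: no right child.
  Visit X.
Visit P.
Full post-order sequence: N, U, Y, J, A, V, T, C, K, W, X, P.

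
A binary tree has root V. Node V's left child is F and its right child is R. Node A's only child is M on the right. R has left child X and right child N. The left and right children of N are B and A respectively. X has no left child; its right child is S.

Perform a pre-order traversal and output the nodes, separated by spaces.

V F R X S N B A M

Pre-order visits the node, then its left subtree, then its right subtree.
Visit V.
At V: go left to F.
  F is a leaf — visit F.
At V: go right to R.
  Visit R.
  At R: go left to X.
    Visit X.
    At X: no left child.
    At X: go right to S.
      S is a leaf — visit S.
  At R: go right to N.
    Visit N.
    At N: go left to B.
      B is a leaf — visit B.
    At N: go right to A.
      Visit A.
      At A: no left child.
      At A: go right to M.
        M is a leaf — visit M.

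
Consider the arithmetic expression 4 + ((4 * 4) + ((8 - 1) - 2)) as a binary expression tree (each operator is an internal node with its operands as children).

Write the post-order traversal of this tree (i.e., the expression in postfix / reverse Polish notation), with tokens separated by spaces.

4 4 4 * 8 1 - 2 - + +

Post-order on an expression tree gives postfix notation: for each operator, emit left operand, right operand, then the operator.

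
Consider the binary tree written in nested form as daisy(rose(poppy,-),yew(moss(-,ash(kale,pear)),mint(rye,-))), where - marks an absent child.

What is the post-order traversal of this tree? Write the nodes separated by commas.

Post-order visits the left subtree, then the right subtree, then the node.
At daisy: go left to rose.
  At rose: go left to poppy.
    poppy is a leaf — visit poppy.
  At rose: no right child.
  Visit rose.
At daisy: go right to yew.
  At yew: go left to moss.
    At moss: no left child.
    At moss: go right to ash.
      At ash: go left to kale.
        kale is a leaf — visit kale.
      At ash: go right to pear.
        pear is a leaf — visit pear.
      Visit ash.
    Visit moss.
  At yew: go right to mint.
    At mint: go left to rye.
      rye is a leaf — visit rye.
    At mint: no right child.
    Visit mint.
  Visit yew.
Visit daisy.

poppy, rose, kale, pear, ash, moss, rye, mint, yew, daisy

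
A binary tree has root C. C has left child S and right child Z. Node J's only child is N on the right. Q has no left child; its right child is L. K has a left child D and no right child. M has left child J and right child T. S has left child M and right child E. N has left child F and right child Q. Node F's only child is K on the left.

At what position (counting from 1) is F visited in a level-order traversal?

9

Level-order visits nodes level by level from the root, left to right within each level.
Level 0: C
Level 1: S, Z
Level 2: M, E
Level 3: J, T
Level 4: N
Level 5: F, Q
Level 6: K, L
Level 7: D
Full level-order sequence: C, S, Z, M, E, J, T, N, F, Q, K, L, D.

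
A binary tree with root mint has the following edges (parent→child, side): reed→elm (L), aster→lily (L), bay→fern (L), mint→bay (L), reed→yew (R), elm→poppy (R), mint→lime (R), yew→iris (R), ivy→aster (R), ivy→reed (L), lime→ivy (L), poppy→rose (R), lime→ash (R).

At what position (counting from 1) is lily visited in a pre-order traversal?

13

Pre-order visits the node, then its left subtree, then its right subtree.
Visit mint.
At mint: go left to bay.
  Visit bay.
  At bay: go left to fern.
    fern is a leaf — visit fern.
  At bay: no right child.
At mint: go right to lime.
  Visit lime.
  At lime: go left to ivy.
    Visit ivy.
    At ivy: go left to reed.
      Visit reed.
      At reed: go left to elm.
        Visit elm.
        At elm: no left child.
        At elm: go right to poppy.
          Visit poppy.
          At poppy: no left child.
          At poppy: go right to rose.
            rose is a leaf — visit rose.
      At reed: go right to yew.
        Visit yew.
        At yew: no left child.
        At yew: go right to iris.
          iris is a leaf — visit iris.
    At ivy: go right to aster.
      Visit aster.
      At aster: go left to lily.
        lily is a leaf — visit lily.
      At aster: no right child.
  At lime: go right to ash.
    ash is a leaf — visit ash.
Full pre-order sequence: mint, bay, fern, lime, ivy, reed, elm, poppy, rose, yew, iris, aster, lily, ash.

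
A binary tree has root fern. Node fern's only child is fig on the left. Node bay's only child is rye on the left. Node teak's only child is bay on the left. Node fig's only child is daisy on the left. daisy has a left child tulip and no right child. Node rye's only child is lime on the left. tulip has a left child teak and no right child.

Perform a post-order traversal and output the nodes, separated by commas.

lime, rye, bay, teak, tulip, daisy, fig, fern

Post-order visits the left subtree, then the right subtree, then the node.
At fern: go left to fig.
  At fig: go left to daisy.
    At daisy: go left to tulip.
      At tulip: go left to teak.
        At teak: go left to bay.
          At bay: go left to rye.
            At rye: go left to lime.
              lime is a leaf — visit lime.
            At rye: no right child.
            Visit rye.
          At bay: no right child.
          Visit bay.
        At teak: no right child.
        Visit teak.
      At tulip: no right child.
      Visit tulip.
    At daisy: no right child.
    Visit daisy.
  At fig: no right child.
  Visit fig.
At fern: no right child.
Visit fern.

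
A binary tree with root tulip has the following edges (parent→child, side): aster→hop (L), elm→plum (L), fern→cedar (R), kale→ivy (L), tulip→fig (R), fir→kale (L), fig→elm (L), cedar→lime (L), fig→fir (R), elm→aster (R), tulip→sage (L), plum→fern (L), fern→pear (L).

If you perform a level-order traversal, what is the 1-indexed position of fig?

3

Level-order visits nodes level by level from the root, left to right within each level.
Level 0: tulip
Level 1: sage, fig
Level 2: elm, fir
Level 3: plum, aster, kale
Level 4: fern, hop, ivy
Level 5: pear, cedar
Level 6: lime
Full level-order sequence: tulip, sage, fig, elm, fir, plum, aster, kale, fern, hop, ivy, pear, cedar, lime.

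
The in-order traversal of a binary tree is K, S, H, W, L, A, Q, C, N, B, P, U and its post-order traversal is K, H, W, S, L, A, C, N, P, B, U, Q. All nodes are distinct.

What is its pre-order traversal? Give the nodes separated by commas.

The last element of post-order is the root; it splits in-order into left and right subtrees.
Root Q: left subtree has 6 nodes {K, S, H, W, L, A}, right has 5 {C, N, B, P, U}.
  Root A: left subtree has 5 nodes {K, S, H, W, L}, right has 0 { }.
    Root L: left subtree has 4 nodes {K, S, H, W}, right has 0 { }.
      Root S: left subtree has 1 node {K}, right has 2 {H, W}.
        Root W: left subtree has 1 node {H}, right has 0 { }.
  Root U: left subtree has 4 nodes {C, N, B, P}, right has 0 { }.
    Root B: left subtree has 2 nodes {C, N}, right has 1 {P}.
      Root N: left subtree has 1 node {C}, right has 0 { }.

Q, A, L, S, K, W, H, U, B, N, C, P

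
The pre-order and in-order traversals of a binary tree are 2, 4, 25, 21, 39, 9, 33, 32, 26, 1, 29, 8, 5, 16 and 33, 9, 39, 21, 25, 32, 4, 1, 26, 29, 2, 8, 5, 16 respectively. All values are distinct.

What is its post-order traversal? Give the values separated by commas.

33, 9, 39, 21, 32, 25, 1, 29, 26, 4, 16, 5, 8, 2

The first element of pre-order is the root; it splits in-order into left and right subtrees.
Root 2: left subtree has 10 nodes {33, 9, 39, 21, 25, 32, 4, 1, 26, 29}, right has 3 {8, 5, 16}.
  Root 4: left subtree has 6 nodes {33, 9, 39, 21, 25, 32}, right has 3 {1, 26, 29}.
    Root 25: left subtree has 4 nodes {33, 9, 39, 21}, right has 1 {32}.
      Root 21: left subtree has 3 nodes {33, 9, 39}, right has 0 { }.
        Root 39: left subtree has 2 nodes {33, 9}, right has 0 { }.
          Root 9: left subtree has 1 node {33}, right has 0 { }.
    Root 26: left subtree has 1 node {1}, right has 1 {29}.
  Root 8: left subtree has 0 nodes { }, right has 2 {5, 16}.
    Root 5: left subtree has 0 nodes { }, right has 1 {16}.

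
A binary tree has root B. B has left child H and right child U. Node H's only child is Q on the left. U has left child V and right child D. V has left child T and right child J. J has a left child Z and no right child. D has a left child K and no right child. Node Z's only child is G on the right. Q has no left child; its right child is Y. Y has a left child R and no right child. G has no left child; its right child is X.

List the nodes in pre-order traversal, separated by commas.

Pre-order visits the node, then its left subtree, then its right subtree.
Visit B.
At B: go left to H.
  Visit H.
  At H: go left to Q.
    Visit Q.
    At Q: no left child.
    At Q: go right to Y.
      Visit Y.
      At Y: go left to R.
        R is a leaf — visit R.
      At Y: no right child.
  At H: no right child.
At B: go right to U.
  Visit U.
  At U: go left to V.
    Visit V.
    At V: go left to T.
      T is a leaf — visit T.
    At V: go right to J.
      Visit J.
      At J: go left to Z.
        Visit Z.
        At Z: no left child.
        At Z: go right to G.
          Visit G.
          At G: no left child.
          At G: go right to X.
            X is a leaf — visit X.
      At J: no right child.
  At U: go right to D.
    Visit D.
    At D: go left to K.
      K is a leaf — visit K.
    At D: no right child.

B, H, Q, Y, R, U, V, T, J, Z, G, X, D, K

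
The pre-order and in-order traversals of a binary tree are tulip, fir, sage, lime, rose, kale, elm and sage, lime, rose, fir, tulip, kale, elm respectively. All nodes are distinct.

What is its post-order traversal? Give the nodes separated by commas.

The first element of pre-order is the root; it splits in-order into left and right subtrees.
Root tulip: left subtree has 4 nodes {sage, lime, rose, fir}, right has 2 {kale, elm}.
  Root fir: left subtree has 3 nodes {sage, lime, rose}, right has 0 { }.
    Root sage: left subtree has 0 nodes { }, right has 2 {lime, rose}.
      Root lime: left subtree has 0 nodes { }, right has 1 {rose}.
  Root kale: left subtree has 0 nodes { }, right has 1 {elm}.

rose, lime, sage, fir, elm, kale, tulip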